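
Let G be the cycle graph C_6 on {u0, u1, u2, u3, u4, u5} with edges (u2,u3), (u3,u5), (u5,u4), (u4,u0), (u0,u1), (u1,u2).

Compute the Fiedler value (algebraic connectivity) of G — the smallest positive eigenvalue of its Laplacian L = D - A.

The cycle graph C_n has Laplacian eigenvalues λ_k = 2 − 2cos(2πk/n), k = 0, 1, …, n−1. Here n = 6:
k=0: 2 − 2cos(0) = 0.0; k=1: 2 − 2cos(π/3) = 1.0; k=2: 2 − 2cos(2π/3) = 3.0; k=3: 2 − 2cos(π) = 4.0; k=4: 2 − 2cos(4π/3) = 3.0; k=5: 2 − 2cos(5π/3) = 1.0.
Laplacian eigenvalues: [0.0, 1.0, 1.0, 3.0, 3.0, 4.0]. Algebraic connectivity (smallest non-zero eigenvalue) = 1.0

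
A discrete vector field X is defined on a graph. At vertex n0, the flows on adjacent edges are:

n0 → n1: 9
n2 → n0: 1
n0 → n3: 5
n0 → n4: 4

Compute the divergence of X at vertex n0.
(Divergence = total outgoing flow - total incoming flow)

Divergence = sum of outgoing flows = 9 + (-1) + 5 + 4 = 17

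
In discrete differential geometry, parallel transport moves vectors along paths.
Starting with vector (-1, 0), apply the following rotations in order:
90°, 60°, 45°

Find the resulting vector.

Total rotation: 90° + 60° + 45° = 195° ≡ -165° (mod 360°). Final vector: (0.9659, 0.2588)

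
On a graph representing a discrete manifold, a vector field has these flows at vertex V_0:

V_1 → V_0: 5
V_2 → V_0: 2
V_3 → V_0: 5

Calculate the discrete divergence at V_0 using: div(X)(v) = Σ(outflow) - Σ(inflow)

Divergence = sum of outgoing flows = (-5) + (-2) + (-5) = -12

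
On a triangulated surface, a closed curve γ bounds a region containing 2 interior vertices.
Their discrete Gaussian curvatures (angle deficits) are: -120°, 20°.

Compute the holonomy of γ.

Holonomy = total enclosed curvature = (-120°) + 20° = -100°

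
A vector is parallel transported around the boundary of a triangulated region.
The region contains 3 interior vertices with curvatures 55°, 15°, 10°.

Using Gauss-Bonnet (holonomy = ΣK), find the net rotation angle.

Holonomy = total enclosed curvature = 55° + 15° + 10° = 80°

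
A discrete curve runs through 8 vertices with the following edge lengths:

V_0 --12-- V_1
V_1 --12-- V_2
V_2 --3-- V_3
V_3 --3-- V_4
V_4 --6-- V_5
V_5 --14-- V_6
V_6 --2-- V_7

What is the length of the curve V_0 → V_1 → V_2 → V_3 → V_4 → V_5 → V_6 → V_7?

Arc length = 12 + 12 + 3 + 3 + 6 + 14 + 2 = 52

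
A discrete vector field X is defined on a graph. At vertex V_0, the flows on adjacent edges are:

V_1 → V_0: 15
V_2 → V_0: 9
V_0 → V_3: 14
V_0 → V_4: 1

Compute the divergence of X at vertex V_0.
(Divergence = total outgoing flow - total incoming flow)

Divergence = sum of outgoing flows = (-15) + (-9) + 14 + 1 = -9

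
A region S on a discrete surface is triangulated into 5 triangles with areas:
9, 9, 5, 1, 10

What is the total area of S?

9 + 9 + 5 + 1 + 10 = 34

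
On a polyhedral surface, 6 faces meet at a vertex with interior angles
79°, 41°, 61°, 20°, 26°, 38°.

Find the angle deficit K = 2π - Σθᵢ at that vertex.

Sum of angles = 265°. K = 360° - 265° = 95° = 19π/36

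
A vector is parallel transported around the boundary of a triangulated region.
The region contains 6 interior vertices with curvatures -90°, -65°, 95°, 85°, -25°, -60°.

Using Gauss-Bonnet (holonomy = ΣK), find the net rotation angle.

Holonomy = total enclosed curvature = (-90°) + (-65°) + 95° + 85° + (-25°) + (-60°) = -60°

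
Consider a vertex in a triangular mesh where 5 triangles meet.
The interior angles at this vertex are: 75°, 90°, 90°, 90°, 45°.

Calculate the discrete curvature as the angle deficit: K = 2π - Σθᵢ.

Sum of angles = 390°. K = 360° - 390° = -30° = -π/6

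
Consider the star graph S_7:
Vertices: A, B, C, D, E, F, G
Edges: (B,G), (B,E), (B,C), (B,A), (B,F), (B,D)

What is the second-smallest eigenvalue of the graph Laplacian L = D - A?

The star S_7 is the complete bipartite graph K_{1,6} (one hub of degree 6, 6 leaves of degree 1). The Laplacian spectrum of K_{p,q} is 0, p (multiplicity q−1), q (multiplicity p−1), p+q. With p = 1, q = 6: 0 once, 1 with multiplicity 5, and 7 once. (Check: trace L = sum of degrees = 12 = 5·1 + 7.)
Laplacian eigenvalues: [0.0, 1.0, 1.0, 1.0, 1.0, 1.0, 7.0]. Algebraic connectivity (smallest non-zero eigenvalue) = 1.0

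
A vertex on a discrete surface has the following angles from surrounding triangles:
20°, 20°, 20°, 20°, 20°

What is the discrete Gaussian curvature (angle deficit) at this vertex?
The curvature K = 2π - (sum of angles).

Sum of angles = 100°. K = 360° - 100° = 260°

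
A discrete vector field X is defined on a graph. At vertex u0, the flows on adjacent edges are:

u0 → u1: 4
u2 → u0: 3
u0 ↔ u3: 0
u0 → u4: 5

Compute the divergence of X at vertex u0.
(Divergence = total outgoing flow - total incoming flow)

Divergence = sum of outgoing flows = 4 + (-3) + 0 + 5 = 6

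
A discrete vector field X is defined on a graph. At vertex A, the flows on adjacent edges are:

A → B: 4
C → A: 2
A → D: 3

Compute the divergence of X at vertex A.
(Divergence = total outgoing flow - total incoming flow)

Divergence = sum of outgoing flows = 4 + (-2) + 3 = 5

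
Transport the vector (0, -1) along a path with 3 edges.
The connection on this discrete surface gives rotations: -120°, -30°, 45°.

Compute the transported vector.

Total rotation: (-120°) + (-30°) + 45° = -105°. Final vector: (-0.9659, 0.2588)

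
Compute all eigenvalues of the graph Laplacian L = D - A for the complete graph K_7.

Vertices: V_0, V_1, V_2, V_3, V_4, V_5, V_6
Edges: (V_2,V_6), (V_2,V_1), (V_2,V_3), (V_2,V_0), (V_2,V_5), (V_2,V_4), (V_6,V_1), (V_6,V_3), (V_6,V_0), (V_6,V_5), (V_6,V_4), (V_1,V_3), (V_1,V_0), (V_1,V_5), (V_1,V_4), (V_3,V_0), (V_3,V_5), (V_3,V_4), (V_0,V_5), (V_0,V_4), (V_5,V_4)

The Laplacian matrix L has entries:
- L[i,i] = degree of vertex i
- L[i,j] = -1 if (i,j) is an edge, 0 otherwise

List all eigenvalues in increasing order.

For the complete graph K_n, L = nI − J (J = all-ones matrix). J has eigenvalues n (once, eigenvector 𝟙) and 0 (multiplicity n−1), so L has eigenvalues 0 (once) and n (multiplicity n−1). Here n = 7: eigenvalue 0 once and 7 with multiplicity 6.
Laplacian eigenvalues (increasing order): [0.0, 7.0, 7.0, 7.0, 7.0, 7.0, 7.0]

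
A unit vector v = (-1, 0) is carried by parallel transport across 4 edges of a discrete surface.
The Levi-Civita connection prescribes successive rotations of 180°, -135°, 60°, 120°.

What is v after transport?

Total rotation: 180° + (-135°) + 60° + 120° = 225° ≡ -135° (mod 360°). Final vector: (0.7071, 0.7071)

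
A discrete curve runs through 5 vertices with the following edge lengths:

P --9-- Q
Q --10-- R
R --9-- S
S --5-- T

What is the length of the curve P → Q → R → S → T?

Arc length = 9 + 10 + 9 + 5 = 33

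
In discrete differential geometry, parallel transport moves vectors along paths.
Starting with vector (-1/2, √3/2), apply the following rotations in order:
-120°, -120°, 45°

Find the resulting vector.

Total rotation: (-120°) + (-120°) + 45° = -195° ≡ 165° (mod 360°). Final vector: (0.2588, -0.9659)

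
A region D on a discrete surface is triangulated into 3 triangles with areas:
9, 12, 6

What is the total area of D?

9 + 12 + 6 = 27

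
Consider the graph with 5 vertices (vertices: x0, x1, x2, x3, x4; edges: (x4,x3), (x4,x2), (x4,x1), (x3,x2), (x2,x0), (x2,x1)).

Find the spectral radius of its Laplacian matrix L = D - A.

Degrees: deg(x0) = 1, deg(x1) = 2, deg(x2) = 4, deg(x3) = 2, deg(x4) = 3.
L = D − A with rows/columns ordered (x0, x1, x2, x3, x4):
  [ 1,  0, -1,  0,  0]
  [ 0,  2, -1,  0, -1]
  [-1, -1,  4, -1, -1]
  [ 0,  0, -1,  2, -1]
  [ 0, -1, -1, -1,  3]
Characteristic polynomial: det(λI − L) = λ(λ − 1)(λ − 2)(λ − 4)(λ − 5).
Roots: λ = 0; (λ − 1) = 0 ⇒ λ = 1; (λ − 2) = 0 ⇒ λ = 2; (λ − 4) = 0 ⇒ λ = 4; (λ − 5) = 0 ⇒ λ = 5.
(Check: the roots sum (with multiplicity) to 12, matching trace L = Σdeg = 2·6 = 12.)
Laplacian eigenvalues: [0.0, 1.0, 2.0, 4.0, 5.0]. Largest eigenvalue (spectral radius) = 5.0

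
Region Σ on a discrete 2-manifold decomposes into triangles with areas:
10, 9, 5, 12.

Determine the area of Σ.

10 + 9 + 5 + 12 = 36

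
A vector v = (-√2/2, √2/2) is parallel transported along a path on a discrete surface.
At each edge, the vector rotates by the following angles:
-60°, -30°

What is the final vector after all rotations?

Total rotation: (-60°) + (-30°) = -90°. Final vector: (0.7071, 0.7071)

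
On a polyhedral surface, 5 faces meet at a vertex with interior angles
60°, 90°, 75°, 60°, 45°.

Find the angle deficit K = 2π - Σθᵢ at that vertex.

Sum of angles = 330°. K = 360° - 330° = 30° = π/6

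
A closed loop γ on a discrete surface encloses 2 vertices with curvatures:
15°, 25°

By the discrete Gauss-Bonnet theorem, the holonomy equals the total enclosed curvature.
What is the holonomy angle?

Holonomy = total enclosed curvature = 15° + 25° = 40°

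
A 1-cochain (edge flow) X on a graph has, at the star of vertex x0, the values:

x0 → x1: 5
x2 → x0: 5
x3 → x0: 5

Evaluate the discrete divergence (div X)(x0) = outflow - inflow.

Divergence = sum of outgoing flows = 5 + (-5) + (-5) = -5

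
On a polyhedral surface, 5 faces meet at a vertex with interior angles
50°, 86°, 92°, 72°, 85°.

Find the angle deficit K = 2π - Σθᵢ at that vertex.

Sum of angles = 385°. K = 360° - 385° = -25° = -5π/36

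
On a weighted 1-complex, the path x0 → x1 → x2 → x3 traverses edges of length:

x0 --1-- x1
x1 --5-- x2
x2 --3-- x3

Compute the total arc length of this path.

Arc length = 1 + 5 + 3 = 9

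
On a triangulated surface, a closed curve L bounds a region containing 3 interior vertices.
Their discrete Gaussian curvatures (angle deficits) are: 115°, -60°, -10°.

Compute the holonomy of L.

Holonomy = total enclosed curvature = 115° + (-60°) + (-10°) = 45°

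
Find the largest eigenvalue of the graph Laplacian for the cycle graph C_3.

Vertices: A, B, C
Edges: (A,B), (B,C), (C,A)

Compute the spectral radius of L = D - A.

The cycle graph C_n has Laplacian eigenvalues λ_k = 2 − 2cos(2πk/n), k = 0, 1, …, n−1. Here n = 3:
k=0: 2 − 2cos(0) = 0.0; k=1: 2 − 2cos(2π/3) = 3.0; k=2: 2 − 2cos(4π/3) = 3.0.
Laplacian eigenvalues: [0.0, 3.0, 3.0]. Largest eigenvalue (spectral radius) = 3.0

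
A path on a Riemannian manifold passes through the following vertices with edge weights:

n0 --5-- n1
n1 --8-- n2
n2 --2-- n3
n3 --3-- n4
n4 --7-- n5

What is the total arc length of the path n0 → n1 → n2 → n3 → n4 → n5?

Arc length = 5 + 8 + 2 + 3 + 7 = 25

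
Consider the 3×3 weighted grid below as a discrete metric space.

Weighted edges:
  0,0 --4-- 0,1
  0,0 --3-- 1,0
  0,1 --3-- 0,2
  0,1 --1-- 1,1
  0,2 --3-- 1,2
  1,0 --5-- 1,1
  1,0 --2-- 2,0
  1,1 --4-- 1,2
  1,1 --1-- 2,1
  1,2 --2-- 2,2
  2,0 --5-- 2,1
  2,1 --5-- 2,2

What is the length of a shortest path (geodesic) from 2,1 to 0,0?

Shortest path: 2,1 → 1,1 → 0,1 → 0,0, total weight = 6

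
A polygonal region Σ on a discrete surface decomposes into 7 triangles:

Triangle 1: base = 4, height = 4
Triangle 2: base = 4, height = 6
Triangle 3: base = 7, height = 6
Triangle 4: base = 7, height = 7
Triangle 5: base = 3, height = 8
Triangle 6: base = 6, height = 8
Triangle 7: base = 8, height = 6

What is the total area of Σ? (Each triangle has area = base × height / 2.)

(1/2)×4×4 + (1/2)×4×6 + (1/2)×7×6 + (1/2)×7×7 + (1/2)×3×8 + (1/2)×6×8 + (1/2)×8×6 = 125.5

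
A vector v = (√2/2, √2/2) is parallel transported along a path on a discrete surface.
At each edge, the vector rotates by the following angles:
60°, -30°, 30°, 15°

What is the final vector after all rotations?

Total rotation: 60° + (-30°) + 30° + 15° = 75°. Final vector: (-0.5000, 0.8660)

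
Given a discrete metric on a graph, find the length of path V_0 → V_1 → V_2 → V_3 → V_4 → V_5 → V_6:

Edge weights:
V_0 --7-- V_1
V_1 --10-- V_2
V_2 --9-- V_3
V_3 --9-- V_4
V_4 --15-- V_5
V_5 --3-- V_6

Arc length = 7 + 10 + 9 + 9 + 15 + 3 = 53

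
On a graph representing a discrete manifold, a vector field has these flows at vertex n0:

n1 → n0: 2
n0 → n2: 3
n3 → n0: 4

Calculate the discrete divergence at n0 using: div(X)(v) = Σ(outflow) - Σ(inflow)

Divergence = sum of outgoing flows = (-2) + 3 + (-4) = -3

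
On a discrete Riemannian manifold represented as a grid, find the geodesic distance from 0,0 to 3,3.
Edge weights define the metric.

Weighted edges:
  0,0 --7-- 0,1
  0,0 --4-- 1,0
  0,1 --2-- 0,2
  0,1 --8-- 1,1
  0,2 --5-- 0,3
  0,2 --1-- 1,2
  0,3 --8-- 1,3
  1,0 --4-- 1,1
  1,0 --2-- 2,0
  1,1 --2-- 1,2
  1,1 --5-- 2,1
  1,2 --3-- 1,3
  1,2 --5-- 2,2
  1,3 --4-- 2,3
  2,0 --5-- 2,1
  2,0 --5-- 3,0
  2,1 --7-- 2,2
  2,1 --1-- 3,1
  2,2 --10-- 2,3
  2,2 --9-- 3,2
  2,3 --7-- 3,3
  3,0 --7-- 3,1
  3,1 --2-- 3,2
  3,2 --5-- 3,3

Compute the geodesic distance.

Shortest path: 0,0 → 1,0 → 2,0 → 2,1 → 3,1 → 3,2 → 3,3, total weight = 19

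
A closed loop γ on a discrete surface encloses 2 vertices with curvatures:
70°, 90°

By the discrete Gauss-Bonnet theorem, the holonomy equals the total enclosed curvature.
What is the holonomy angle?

Holonomy = total enclosed curvature = 70° + 90° = 160°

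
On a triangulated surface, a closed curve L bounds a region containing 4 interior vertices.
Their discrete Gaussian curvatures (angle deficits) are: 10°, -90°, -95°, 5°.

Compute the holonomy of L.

Holonomy = total enclosed curvature = 10° + (-90°) + (-95°) + 5° = -170°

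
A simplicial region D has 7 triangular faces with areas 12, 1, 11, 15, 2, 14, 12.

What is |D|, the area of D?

12 + 1 + 11 + 15 + 2 + 14 + 12 = 67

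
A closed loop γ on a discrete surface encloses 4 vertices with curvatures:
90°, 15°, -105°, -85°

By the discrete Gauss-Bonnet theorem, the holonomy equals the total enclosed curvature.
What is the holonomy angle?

Holonomy = total enclosed curvature = 90° + 15° + (-105°) + (-85°) = -85°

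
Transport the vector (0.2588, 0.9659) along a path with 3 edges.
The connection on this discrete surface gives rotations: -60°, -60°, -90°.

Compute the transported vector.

Total rotation: (-60°) + (-60°) + (-90°) = -210° ≡ 150° (mod 360°). Final vector: (-0.7071, -0.7071)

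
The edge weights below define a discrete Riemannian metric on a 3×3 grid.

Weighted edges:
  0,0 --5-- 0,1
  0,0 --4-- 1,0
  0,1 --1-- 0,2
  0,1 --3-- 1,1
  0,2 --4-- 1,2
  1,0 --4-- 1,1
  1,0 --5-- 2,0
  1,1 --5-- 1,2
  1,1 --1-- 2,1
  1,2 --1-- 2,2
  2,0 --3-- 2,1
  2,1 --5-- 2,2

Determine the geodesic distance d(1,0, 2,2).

Shortest path: 1,0 → 1,1 → 2,1 → 2,2, total weight = 10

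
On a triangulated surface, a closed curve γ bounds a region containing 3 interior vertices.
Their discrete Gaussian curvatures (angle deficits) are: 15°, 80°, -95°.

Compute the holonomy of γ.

Holonomy = total enclosed curvature = 15° + 80° + (-95°) = 0°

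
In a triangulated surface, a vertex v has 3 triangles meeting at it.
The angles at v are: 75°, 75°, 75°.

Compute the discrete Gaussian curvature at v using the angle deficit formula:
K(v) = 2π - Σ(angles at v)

Sum of angles = 225°. K = 360° - 225° = 135° = 3π/4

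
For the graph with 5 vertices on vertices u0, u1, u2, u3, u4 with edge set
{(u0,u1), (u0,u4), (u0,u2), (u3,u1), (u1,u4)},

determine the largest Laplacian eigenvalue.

Degrees: deg(u0) = 3, deg(u1) = 3, deg(u2) = 1, deg(u3) = 1, deg(u4) = 2.
L = D − A with rows/columns ordered (u0, u1, u2, u3, u4):
  [ 3, -1, -1,  0, -1]
  [-1,  3,  0, -1, -1]
  [-1,  0,  1,  0,  0]
  [ 0, -1,  0,  1,  0]
  [-1, -1,  0,  0,  2]
Characteristic polynomial: det(λI − L) = λ(λ² − 5λ + 3)(λ² − 5λ + 5).
Roots: λ = 0; (λ² − 5λ + 3) = 0 ⇒ λ = (5 ± √13)/2 ≈ 0.6972, 4.3028; (λ² − 5λ + 5) = 0 ⇒ λ = (5 ± √5)/2 ≈ 1.382, 3.618.
(Check: the roots sum (with multiplicity) to 10, matching trace L = Σdeg = 2·5 = 10.)
Laplacian eigenvalues: [0.0, 0.6972, 1.382, 3.618, 4.3028]. Largest eigenvalue (spectral radius) = 4.3028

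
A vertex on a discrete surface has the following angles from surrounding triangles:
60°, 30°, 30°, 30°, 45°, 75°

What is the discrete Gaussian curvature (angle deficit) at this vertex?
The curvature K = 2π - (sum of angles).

Sum of angles = 270°. K = 360° - 270° = 90°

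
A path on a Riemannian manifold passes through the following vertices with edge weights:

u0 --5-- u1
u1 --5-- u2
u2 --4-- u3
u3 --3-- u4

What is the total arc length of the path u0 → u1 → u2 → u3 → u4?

Arc length = 5 + 5 + 4 + 3 = 17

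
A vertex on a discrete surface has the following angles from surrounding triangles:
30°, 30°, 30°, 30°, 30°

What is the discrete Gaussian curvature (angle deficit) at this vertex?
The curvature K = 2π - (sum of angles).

Sum of angles = 150°. K = 360° - 150° = 210° = 7π/6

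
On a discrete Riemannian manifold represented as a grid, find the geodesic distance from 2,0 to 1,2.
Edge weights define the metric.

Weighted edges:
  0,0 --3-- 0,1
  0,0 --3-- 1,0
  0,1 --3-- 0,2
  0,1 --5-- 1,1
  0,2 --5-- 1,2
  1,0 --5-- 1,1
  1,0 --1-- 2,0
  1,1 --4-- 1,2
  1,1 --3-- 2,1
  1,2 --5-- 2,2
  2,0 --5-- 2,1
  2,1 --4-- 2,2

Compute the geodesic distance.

Shortest path: 2,0 → 1,0 → 1,1 → 1,2, total weight = 10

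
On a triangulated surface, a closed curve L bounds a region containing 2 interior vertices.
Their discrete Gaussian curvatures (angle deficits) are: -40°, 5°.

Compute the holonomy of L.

Holonomy = total enclosed curvature = (-40°) + 5° = -35°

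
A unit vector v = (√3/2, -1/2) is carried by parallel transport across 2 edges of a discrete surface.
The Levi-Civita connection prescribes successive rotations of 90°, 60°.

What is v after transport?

Total rotation: 90° + 60° = 150°. Final vector: (-0.5000, 0.8660)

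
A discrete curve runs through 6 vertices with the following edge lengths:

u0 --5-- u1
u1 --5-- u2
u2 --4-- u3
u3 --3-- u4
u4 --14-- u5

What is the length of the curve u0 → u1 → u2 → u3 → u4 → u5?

Arc length = 5 + 5 + 4 + 3 + 14 = 31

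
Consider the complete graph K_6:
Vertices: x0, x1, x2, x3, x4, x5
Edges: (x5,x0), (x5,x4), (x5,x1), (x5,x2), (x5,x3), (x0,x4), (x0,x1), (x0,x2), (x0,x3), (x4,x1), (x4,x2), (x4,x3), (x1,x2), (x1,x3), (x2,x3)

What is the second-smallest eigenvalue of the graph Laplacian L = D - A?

For the complete graph K_n, L = nI − J (J = all-ones matrix). J has eigenvalues n (once, eigenvector 𝟙) and 0 (multiplicity n−1), so L has eigenvalues 0 (once) and n (multiplicity n−1). Here n = 6: eigenvalue 0 once and 6 with multiplicity 5.
Laplacian eigenvalues: [0.0, 6.0, 6.0, 6.0, 6.0, 6.0]. Algebraic connectivity (smallest non-zero eigenvalue) = 6.0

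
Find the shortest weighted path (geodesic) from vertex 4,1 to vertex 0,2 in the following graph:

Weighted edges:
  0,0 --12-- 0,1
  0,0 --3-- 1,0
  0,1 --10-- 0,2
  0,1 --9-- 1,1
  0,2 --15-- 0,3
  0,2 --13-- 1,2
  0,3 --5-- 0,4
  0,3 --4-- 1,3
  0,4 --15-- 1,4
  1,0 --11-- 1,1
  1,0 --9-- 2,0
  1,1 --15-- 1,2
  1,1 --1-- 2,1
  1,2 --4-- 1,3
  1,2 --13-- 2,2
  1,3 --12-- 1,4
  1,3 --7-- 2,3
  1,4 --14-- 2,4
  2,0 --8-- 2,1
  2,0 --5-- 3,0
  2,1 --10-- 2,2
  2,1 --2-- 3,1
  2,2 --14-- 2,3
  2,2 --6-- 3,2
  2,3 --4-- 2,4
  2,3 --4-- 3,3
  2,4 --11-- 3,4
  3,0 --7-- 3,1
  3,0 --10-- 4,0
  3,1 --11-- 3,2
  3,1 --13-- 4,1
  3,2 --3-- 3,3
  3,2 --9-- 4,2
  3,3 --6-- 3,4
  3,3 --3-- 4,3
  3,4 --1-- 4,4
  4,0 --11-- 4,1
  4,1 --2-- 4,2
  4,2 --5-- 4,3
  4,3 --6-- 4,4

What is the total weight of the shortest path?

Shortest path: 4,1 → 3,1 → 2,1 → 1,1 → 0,1 → 0,2, total weight = 35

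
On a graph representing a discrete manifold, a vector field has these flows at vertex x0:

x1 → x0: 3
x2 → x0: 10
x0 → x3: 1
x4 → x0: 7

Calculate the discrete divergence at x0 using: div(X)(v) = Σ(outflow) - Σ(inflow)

Divergence = sum of outgoing flows = (-3) + (-10) + 1 + (-7) = -19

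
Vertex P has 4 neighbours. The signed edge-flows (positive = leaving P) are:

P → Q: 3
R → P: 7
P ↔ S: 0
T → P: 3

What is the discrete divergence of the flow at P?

Divergence = sum of outgoing flows = 3 + (-7) + 0 + (-3) = -7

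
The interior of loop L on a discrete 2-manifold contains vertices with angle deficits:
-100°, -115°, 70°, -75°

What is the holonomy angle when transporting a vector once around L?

Holonomy = total enclosed curvature = (-100°) + (-115°) + 70° + (-75°) = -220°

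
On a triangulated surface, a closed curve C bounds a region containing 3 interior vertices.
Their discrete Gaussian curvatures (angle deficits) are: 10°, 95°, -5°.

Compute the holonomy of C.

Holonomy = total enclosed curvature = 10° + 95° + (-5°) = 100°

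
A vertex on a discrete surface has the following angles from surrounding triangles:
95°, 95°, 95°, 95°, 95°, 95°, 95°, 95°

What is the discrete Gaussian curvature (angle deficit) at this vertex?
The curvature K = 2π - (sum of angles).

Sum of angles = 760°. K = 360° - 760° = -400° = -20π/9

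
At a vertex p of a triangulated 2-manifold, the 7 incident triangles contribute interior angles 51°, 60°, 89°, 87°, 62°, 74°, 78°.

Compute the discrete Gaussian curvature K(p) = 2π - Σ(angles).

Sum of angles = 501°. K = 360° - 501° = -141° = -47π/60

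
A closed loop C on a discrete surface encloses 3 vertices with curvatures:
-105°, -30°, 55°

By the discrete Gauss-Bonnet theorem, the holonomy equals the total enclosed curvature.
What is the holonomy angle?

Holonomy = total enclosed curvature = (-105°) + (-30°) + 55° = -80°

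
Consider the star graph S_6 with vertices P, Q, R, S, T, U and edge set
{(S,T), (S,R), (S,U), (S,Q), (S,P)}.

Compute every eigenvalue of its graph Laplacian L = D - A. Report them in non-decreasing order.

The star S_6 is the complete bipartite graph K_{1,5} (one hub of degree 5, 5 leaves of degree 1). The Laplacian spectrum of K_{p,q} is 0, p (multiplicity q−1), q (multiplicity p−1), p+q. With p = 1, q = 5: 0 once, 1 with multiplicity 4, and 6 once. (Check: trace L = sum of degrees = 10 = 4·1 + 6.)
Laplacian eigenvalues (increasing order): [0.0, 1.0, 1.0, 1.0, 1.0, 6.0]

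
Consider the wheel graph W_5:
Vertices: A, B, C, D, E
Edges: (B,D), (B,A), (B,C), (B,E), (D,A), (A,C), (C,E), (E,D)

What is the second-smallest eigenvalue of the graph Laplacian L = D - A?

The wheel W_5 is the join K_1 ∨ C_4 (a hub joined to every vertex of a cycle of length 4). For a join G ∨ H (G on p vertices, H on q vertices) the Laplacian spectrum is 0, p+q, the eigenvalues of L(G) other than one 0 each shifted by +q, and the eigenvalues of L(H) other than one 0 each shifted by +p. With G = K_1 (p = 1, nothing left after dropping its 0) and H = C_4 (q = 4, eigenvalues 2 − 2cos(2πk/4), k = 0, …, 3; drop k = 0), the spectrum of W_5 is 0, 5, and 1 + (2 − 2cos(2πk/4)) = 3 − 2cos(2πk/4) for k = 1, …, 3:
k=1: 3 − 2cos(π/2) = 3.0; k=2: 3 − 2cos(π) = 5.0; k=3: 3 − 2cos(3π/2) = 3.0.
Laplacian eigenvalues: [0.0, 3.0, 3.0, 5.0, 5.0]. Algebraic connectivity (smallest non-zero eigenvalue) = 3.0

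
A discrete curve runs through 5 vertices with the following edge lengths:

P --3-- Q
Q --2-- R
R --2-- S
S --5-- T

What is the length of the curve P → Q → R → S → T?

Arc length = 3 + 2 + 2 + 5 = 12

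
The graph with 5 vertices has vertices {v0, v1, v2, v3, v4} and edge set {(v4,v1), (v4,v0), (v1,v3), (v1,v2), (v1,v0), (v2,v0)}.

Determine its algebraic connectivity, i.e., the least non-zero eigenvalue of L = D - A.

Degrees: deg(v0) = 3, deg(v1) = 4, deg(v2) = 2, deg(v3) = 1, deg(v4) = 2.
L = D − A with rows/columns ordered (v0, v1, v2, v3, v4):
  [ 3, -1, -1,  0, -1]
  [-1,  4, -1, -1, -1]
  [-1, -1,  2,  0,  0]
  [ 0, -1,  0,  1,  0]
  [-1, -1,  0,  0,  2]
Characteristic polynomial: det(λI − L) = λ(λ − 1)(λ − 2)(λ − 4)(λ − 5).
Roots: λ = 0; (λ − 1) = 0 ⇒ λ = 1; (λ − 2) = 0 ⇒ λ = 2; (λ − 4) = 0 ⇒ λ = 4; (λ − 5) = 0 ⇒ λ = 5.
(Check: the roots sum (with multiplicity) to 12, matching trace L = Σdeg = 2·6 = 12.)
Laplacian eigenvalues: [0.0, 1.0, 2.0, 4.0, 5.0]. Algebraic connectivity (smallest non-zero eigenvalue) = 1.0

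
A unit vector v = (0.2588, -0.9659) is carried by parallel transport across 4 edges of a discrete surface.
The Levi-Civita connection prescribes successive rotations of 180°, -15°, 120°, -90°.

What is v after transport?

Total rotation: 180° + (-15°) + 120° + (-90°) = 195° ≡ -165° (mod 360°). Final vector: (-0.5000, 0.8660)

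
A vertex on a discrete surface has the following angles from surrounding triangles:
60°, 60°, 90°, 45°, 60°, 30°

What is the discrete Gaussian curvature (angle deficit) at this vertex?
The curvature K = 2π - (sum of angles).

Sum of angles = 345°. K = 360° - 345° = 15° = π/12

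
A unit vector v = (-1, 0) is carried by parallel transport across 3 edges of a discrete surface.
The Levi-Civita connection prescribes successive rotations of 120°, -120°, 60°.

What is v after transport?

Total rotation: 120° + (-120°) + 60° = 60°. Final vector: (-0.5000, -0.8660)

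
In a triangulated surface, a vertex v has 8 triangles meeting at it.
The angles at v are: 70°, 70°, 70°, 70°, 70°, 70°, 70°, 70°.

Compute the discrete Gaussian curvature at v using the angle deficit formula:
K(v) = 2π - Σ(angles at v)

Sum of angles = 560°. K = 360° - 560° = -200°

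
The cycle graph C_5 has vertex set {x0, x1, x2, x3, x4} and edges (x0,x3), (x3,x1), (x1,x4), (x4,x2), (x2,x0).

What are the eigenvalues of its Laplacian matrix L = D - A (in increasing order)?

The cycle graph C_n has Laplacian eigenvalues λ_k = 2 − 2cos(2πk/n), k = 0, 1, …, n−1. Here n = 5:
k=0: 2 − 2cos(0) = 0.0; k=1: 2 − 2cos(2π/5) = 1.382; k=2: 2 − 2cos(4π/5) = 3.618; k=3: 2 − 2cos(6π/5) = 3.618; k=4: 2 − 2cos(8π/5) = 1.382.
Laplacian eigenvalues (increasing order): [0.0, 1.382, 1.382, 3.618, 3.618]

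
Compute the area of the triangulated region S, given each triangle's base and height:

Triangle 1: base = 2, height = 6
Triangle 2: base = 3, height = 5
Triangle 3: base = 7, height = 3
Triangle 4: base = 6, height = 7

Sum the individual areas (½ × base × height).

(1/2)×2×6 + (1/2)×3×5 + (1/2)×7×3 + (1/2)×6×7 = 45.0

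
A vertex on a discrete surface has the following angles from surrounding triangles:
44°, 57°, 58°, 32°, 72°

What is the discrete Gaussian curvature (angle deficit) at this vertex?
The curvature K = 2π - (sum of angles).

Sum of angles = 263°. K = 360° - 263° = 97° = 97π/180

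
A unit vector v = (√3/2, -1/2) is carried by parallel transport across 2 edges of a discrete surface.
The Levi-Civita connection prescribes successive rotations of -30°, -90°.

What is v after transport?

Total rotation: (-30°) + (-90°) = -120°. Final vector: (-0.8660, -0.5000)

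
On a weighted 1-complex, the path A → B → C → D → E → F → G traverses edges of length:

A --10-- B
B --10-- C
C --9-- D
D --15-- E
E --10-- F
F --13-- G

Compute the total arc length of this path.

Arc length = 10 + 10 + 9 + 15 + 10 + 13 = 67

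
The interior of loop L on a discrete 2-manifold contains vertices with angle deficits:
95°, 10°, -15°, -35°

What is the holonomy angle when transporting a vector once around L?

Holonomy = total enclosed curvature = 95° + 10° + (-15°) + (-35°) = 55°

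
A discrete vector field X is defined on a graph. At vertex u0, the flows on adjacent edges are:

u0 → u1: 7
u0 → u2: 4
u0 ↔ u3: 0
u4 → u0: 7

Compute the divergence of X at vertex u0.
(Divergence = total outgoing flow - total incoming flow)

Divergence = sum of outgoing flows = 7 + 4 + 0 + (-7) = 4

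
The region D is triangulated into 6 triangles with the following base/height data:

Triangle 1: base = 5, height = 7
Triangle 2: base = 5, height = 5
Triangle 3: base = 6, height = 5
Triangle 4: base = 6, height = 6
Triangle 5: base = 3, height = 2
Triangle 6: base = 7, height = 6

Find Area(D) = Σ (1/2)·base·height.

(1/2)×5×7 + (1/2)×5×5 + (1/2)×6×5 + (1/2)×6×6 + (1/2)×3×2 + (1/2)×7×6 = 87.0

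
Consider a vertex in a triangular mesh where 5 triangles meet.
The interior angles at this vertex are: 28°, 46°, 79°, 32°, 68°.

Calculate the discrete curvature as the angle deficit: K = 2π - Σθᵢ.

Sum of angles = 253°. K = 360° - 253° = 107° = 107π/180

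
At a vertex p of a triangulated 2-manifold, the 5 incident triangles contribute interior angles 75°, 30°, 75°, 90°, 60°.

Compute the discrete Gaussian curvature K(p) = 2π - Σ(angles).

Sum of angles = 330°. K = 360° - 330° = 30° = π/6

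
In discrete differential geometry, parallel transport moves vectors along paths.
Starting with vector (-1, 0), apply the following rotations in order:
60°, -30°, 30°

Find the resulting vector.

Total rotation: 60° + (-30°) + 30° = 60°. Final vector: (-0.5000, -0.8660)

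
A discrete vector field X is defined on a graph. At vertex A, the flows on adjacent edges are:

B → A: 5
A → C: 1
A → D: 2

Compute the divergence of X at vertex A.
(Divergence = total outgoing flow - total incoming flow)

Divergence = sum of outgoing flows = (-5) + 1 + 2 = -2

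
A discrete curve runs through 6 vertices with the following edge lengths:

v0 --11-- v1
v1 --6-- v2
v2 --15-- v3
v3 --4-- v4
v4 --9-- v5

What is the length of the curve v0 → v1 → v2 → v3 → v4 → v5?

Arc length = 11 + 6 + 15 + 4 + 9 = 45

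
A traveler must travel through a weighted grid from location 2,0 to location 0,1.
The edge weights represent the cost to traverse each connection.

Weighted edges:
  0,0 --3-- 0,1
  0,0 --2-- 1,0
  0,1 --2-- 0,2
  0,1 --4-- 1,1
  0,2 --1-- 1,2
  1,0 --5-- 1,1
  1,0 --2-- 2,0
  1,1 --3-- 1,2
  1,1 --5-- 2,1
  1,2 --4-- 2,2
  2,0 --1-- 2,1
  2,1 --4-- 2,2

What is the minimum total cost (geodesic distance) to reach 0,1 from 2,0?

Shortest path: 2,0 → 1,0 → 0,0 → 0,1, total weight = 7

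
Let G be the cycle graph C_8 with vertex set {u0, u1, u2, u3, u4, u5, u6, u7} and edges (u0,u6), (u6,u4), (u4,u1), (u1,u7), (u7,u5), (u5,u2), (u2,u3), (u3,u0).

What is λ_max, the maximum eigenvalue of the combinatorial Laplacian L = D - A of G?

The cycle graph C_n has Laplacian eigenvalues λ_k = 2 − 2cos(2πk/n), k = 0, 1, …, n−1. Here n = 8:
k=0: 2 − 2cos(0) = 0.0; k=1: 2 − 2cos(π/4) = 0.5858; k=2: 2 − 2cos(π/2) = 2.0; k=3: 2 − 2cos(3π/4) = 3.4142; k=4: 2 − 2cos(π) = 4.0; k=5: 2 − 2cos(5π/4) = 3.4142; k=6: 2 − 2cos(3π/2) = 2.0; k=7: 2 − 2cos(7π/4) = 0.5858.
Laplacian eigenvalues: [0.0, 0.5858, 0.5858, 2.0, 2.0, 3.4142, 3.4142, 4.0]. Largest eigenvalue (spectral radius) = 4.0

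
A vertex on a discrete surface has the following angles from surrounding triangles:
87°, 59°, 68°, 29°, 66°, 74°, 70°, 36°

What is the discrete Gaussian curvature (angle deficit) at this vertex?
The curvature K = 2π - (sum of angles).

Sum of angles = 489°. K = 360° - 489° = -129° = -43π/60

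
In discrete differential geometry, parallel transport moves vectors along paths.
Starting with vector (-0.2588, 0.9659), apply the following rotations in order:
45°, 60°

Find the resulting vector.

Total rotation: 45° + 60° = 105°. Final vector: (-0.8660, -0.5000)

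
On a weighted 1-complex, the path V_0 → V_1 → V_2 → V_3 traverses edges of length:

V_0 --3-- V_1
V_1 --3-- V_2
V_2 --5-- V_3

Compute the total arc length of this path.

Arc length = 3 + 3 + 5 = 11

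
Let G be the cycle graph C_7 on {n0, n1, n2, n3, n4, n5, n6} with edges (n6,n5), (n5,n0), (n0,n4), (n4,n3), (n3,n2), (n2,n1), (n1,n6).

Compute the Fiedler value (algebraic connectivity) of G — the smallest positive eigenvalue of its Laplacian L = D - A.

The cycle graph C_n has Laplacian eigenvalues λ_k = 2 − 2cos(2πk/n), k = 0, 1, …, n−1. Here n = 7:
k=0: 2 − 2cos(0) = 0.0; k=1: 2 − 2cos(2π/7) = 0.753; k=2: 2 − 2cos(4π/7) = 2.445; k=3: 2 − 2cos(6π/7) = 3.8019; k=4: 2 − 2cos(8π/7) = 3.8019; k=5: 2 − 2cos(10π/7) = 2.445; k=6: 2 − 2cos(12π/7) = 0.753.
Laplacian eigenvalues: [0.0, 0.753, 0.753, 2.445, 2.445, 3.8019, 3.8019]. Algebraic connectivity (smallest non-zero eigenvalue) = 0.753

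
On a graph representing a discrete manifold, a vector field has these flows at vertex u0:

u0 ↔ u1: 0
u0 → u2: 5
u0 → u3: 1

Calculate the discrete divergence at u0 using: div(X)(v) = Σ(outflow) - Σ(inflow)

Divergence = sum of outgoing flows = 0 + 5 + 1 = 6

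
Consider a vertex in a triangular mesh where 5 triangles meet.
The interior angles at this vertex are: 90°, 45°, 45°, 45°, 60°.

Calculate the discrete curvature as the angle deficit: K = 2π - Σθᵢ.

Sum of angles = 285°. K = 360° - 285° = 75° = 5π/12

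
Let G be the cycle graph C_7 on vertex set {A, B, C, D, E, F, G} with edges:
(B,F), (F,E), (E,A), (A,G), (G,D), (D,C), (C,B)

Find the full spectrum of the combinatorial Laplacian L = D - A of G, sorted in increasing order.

The cycle graph C_n has Laplacian eigenvalues λ_k = 2 − 2cos(2πk/n), k = 0, 1, …, n−1. Here n = 7:
k=0: 2 − 2cos(0) = 0.0; k=1: 2 − 2cos(2π/7) = 0.753; k=2: 2 − 2cos(4π/7) = 2.445; k=3: 2 − 2cos(6π/7) = 3.8019; k=4: 2 − 2cos(8π/7) = 3.8019; k=5: 2 − 2cos(10π/7) = 2.445; k=6: 2 − 2cos(12π/7) = 0.753.
Laplacian eigenvalues (increasing order): [0.0, 0.753, 0.753, 2.445, 2.445, 3.8019, 3.8019]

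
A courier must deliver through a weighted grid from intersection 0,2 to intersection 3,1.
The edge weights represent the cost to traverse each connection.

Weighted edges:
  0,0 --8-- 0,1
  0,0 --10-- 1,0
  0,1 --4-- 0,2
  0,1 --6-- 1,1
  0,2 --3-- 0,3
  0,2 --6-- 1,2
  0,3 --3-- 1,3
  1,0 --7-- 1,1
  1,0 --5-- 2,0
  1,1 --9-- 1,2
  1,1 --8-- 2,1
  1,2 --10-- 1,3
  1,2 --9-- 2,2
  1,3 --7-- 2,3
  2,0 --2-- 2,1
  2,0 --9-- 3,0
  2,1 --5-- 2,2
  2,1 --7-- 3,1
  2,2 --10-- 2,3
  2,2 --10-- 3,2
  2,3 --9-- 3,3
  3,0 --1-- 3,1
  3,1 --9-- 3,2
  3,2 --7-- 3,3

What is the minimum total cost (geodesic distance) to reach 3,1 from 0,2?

Shortest path: 0,2 → 0,1 → 1,1 → 2,1 → 3,1, total weight = 25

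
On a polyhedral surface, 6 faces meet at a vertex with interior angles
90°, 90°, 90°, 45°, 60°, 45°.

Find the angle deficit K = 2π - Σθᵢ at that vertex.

Sum of angles = 420°. K = 360° - 420° = -60° = -π/3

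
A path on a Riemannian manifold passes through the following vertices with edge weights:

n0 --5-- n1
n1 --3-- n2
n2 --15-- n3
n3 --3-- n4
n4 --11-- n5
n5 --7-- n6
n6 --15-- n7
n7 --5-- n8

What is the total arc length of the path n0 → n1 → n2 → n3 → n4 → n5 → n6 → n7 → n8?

Arc length = 5 + 3 + 15 + 3 + 11 + 7 + 15 + 5 = 64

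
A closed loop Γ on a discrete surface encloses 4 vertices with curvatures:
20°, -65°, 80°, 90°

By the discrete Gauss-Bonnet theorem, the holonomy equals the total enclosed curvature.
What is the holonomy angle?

Holonomy = total enclosed curvature = 20° + (-65°) + 80° + 90° = 125°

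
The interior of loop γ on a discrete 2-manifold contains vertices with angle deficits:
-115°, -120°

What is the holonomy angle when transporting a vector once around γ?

Holonomy = total enclosed curvature = (-115°) + (-120°) = -235°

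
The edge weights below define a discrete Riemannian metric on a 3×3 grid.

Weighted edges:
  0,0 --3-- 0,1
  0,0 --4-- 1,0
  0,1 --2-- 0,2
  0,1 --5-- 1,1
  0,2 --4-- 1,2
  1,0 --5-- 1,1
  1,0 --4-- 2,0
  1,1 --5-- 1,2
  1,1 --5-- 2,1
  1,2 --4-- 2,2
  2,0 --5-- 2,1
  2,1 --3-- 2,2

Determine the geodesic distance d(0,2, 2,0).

Shortest path: 0,2 → 0,1 → 0,0 → 1,0 → 2,0, total weight = 13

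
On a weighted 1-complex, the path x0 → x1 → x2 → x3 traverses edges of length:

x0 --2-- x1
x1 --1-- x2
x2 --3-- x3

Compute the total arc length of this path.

Arc length = 2 + 1 + 3 = 6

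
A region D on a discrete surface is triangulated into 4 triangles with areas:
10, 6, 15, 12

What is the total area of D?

10 + 6 + 15 + 12 = 43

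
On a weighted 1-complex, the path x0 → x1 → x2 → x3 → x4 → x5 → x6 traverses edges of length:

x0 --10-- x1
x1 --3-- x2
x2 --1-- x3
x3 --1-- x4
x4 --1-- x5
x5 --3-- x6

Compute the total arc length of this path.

Arc length = 10 + 3 + 1 + 1 + 1 + 3 = 19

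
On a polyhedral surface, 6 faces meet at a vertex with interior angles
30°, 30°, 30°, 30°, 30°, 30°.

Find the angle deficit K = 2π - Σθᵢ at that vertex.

Sum of angles = 180°. K = 360° - 180° = 180° = π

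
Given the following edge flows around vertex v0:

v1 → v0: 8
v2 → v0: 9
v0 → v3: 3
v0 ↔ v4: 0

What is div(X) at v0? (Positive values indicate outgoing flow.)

Divergence = sum of outgoing flows = (-8) + (-9) + 3 + 0 = -14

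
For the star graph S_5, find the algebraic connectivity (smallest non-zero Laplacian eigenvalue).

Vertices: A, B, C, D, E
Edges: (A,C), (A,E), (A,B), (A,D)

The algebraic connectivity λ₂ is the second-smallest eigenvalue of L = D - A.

The star S_5 is the complete bipartite graph K_{1,4} (one hub of degree 4, 4 leaves of degree 1). The Laplacian spectrum of K_{p,q} is 0, p (multiplicity q−1), q (multiplicity p−1), p+q. With p = 1, q = 4: 0 once, 1 with multiplicity 3, and 5 once. (Check: trace L = sum of degrees = 8 = 3·1 + 5.)
Laplacian eigenvalues: [0.0, 1.0, 1.0, 1.0, 5.0]. Algebraic connectivity (smallest non-zero eigenvalue) = 1.0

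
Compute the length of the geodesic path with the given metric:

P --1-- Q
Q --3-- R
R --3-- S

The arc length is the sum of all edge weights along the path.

Arc length = 1 + 3 + 3 = 7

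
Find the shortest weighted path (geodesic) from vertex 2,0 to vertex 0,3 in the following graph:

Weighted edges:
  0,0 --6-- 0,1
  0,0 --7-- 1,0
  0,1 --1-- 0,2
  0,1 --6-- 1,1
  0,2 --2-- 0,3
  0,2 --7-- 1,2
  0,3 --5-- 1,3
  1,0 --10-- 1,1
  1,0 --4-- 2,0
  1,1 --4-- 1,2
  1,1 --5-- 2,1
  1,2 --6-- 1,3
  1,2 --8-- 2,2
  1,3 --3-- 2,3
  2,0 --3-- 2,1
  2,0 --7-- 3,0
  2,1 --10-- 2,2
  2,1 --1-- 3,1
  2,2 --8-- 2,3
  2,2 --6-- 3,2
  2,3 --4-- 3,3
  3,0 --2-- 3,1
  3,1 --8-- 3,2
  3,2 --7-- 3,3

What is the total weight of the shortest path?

Shortest path: 2,0 → 2,1 → 1,1 → 0,1 → 0,2 → 0,3, total weight = 17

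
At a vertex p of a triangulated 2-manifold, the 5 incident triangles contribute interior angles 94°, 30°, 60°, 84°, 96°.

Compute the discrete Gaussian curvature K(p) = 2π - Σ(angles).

Sum of angles = 364°. K = 360° - 364° = -4° = -π/45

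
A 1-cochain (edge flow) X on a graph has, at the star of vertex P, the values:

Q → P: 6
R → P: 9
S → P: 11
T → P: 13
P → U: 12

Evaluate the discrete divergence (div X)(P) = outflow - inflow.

Divergence = sum of outgoing flows = (-6) + (-9) + (-11) + (-13) + 12 = -27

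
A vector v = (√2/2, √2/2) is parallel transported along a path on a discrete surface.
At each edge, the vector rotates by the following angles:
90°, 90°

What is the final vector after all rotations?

Total rotation: 90° + 90° = 180°. Final vector: (-0.7071, -0.7071)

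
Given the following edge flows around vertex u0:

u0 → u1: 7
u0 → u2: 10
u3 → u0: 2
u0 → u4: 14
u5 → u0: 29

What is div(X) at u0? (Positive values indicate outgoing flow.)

Divergence = sum of outgoing flows = 7 + 10 + (-2) + 14 + (-29) = 0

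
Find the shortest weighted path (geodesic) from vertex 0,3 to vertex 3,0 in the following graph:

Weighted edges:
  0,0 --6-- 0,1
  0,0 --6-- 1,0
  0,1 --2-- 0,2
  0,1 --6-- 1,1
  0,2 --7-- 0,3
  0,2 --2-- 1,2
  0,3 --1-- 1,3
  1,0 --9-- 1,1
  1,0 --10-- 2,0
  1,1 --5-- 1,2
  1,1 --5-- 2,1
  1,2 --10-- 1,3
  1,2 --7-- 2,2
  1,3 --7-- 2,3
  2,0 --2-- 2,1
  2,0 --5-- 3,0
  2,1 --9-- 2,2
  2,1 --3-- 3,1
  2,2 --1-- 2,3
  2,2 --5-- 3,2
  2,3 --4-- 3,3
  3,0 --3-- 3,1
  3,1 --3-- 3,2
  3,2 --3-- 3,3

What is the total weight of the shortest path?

Shortest path: 0,3 → 1,3 → 2,3 → 2,2 → 3,2 → 3,1 → 3,0, total weight = 20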